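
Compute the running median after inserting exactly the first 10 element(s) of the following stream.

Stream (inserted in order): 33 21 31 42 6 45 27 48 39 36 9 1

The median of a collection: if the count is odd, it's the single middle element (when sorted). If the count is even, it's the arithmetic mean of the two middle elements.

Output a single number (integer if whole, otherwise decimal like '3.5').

Step 1: insert 33 -> lo=[33] (size 1, max 33) hi=[] (size 0) -> median=33
Step 2: insert 21 -> lo=[21] (size 1, max 21) hi=[33] (size 1, min 33) -> median=27
Step 3: insert 31 -> lo=[21, 31] (size 2, max 31) hi=[33] (size 1, min 33) -> median=31
Step 4: insert 42 -> lo=[21, 31] (size 2, max 31) hi=[33, 42] (size 2, min 33) -> median=32
Step 5: insert 6 -> lo=[6, 21, 31] (size 3, max 31) hi=[33, 42] (size 2, min 33) -> median=31
Step 6: insert 45 -> lo=[6, 21, 31] (size 3, max 31) hi=[33, 42, 45] (size 3, min 33) -> median=32
Step 7: insert 27 -> lo=[6, 21, 27, 31] (size 4, max 31) hi=[33, 42, 45] (size 3, min 33) -> median=31
Step 8: insert 48 -> lo=[6, 21, 27, 31] (size 4, max 31) hi=[33, 42, 45, 48] (size 4, min 33) -> median=32
Step 9: insert 39 -> lo=[6, 21, 27, 31, 33] (size 5, max 33) hi=[39, 42, 45, 48] (size 4, min 39) -> median=33
Step 10: insert 36 -> lo=[6, 21, 27, 31, 33] (size 5, max 33) hi=[36, 39, 42, 45, 48] (size 5, min 36) -> median=34.5

Answer: 34.5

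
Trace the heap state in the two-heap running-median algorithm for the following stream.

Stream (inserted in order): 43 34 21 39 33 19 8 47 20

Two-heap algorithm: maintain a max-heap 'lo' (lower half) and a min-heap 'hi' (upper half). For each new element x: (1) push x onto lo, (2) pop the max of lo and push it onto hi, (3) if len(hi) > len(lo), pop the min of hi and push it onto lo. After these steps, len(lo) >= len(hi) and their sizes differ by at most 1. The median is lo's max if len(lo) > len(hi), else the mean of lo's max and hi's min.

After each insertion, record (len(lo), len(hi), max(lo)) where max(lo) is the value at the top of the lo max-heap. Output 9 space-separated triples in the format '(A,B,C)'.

Answer: (1,0,43) (1,1,34) (2,1,34) (2,2,34) (3,2,34) (3,3,33) (4,3,33) (4,4,33) (5,4,33)

Derivation:
Step 1: insert 43 -> lo=[43] hi=[] -> (len(lo)=1, len(hi)=0, max(lo)=43)
Step 2: insert 34 -> lo=[34] hi=[43] -> (len(lo)=1, len(hi)=1, max(lo)=34)
Step 3: insert 21 -> lo=[21, 34] hi=[43] -> (len(lo)=2, len(hi)=1, max(lo)=34)
Step 4: insert 39 -> lo=[21, 34] hi=[39, 43] -> (len(lo)=2, len(hi)=2, max(lo)=34)
Step 5: insert 33 -> lo=[21, 33, 34] hi=[39, 43] -> (len(lo)=3, len(hi)=2, max(lo)=34)
Step 6: insert 19 -> lo=[19, 21, 33] hi=[34, 39, 43] -> (len(lo)=3, len(hi)=3, max(lo)=33)
Step 7: insert 8 -> lo=[8, 19, 21, 33] hi=[34, 39, 43] -> (len(lo)=4, len(hi)=3, max(lo)=33)
Step 8: insert 47 -> lo=[8, 19, 21, 33] hi=[34, 39, 43, 47] -> (len(lo)=4, len(hi)=4, max(lo)=33)
Step 9: insert 20 -> lo=[8, 19, 20, 21, 33] hi=[34, 39, 43, 47] -> (len(lo)=5, len(hi)=4, max(lo)=33)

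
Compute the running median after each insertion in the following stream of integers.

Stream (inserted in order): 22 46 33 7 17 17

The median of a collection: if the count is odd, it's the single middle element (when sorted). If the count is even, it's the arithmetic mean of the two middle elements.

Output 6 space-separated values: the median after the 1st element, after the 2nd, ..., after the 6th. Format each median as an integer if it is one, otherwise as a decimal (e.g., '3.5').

Step 1: insert 22 -> lo=[22] (size 1, max 22) hi=[] (size 0) -> median=22
Step 2: insert 46 -> lo=[22] (size 1, max 22) hi=[46] (size 1, min 46) -> median=34
Step 3: insert 33 -> lo=[22, 33] (size 2, max 33) hi=[46] (size 1, min 46) -> median=33
Step 4: insert 7 -> lo=[7, 22] (size 2, max 22) hi=[33, 46] (size 2, min 33) -> median=27.5
Step 5: insert 17 -> lo=[7, 17, 22] (size 3, max 22) hi=[33, 46] (size 2, min 33) -> median=22
Step 6: insert 17 -> lo=[7, 17, 17] (size 3, max 17) hi=[22, 33, 46] (size 3, min 22) -> median=19.5

Answer: 22 34 33 27.5 22 19.5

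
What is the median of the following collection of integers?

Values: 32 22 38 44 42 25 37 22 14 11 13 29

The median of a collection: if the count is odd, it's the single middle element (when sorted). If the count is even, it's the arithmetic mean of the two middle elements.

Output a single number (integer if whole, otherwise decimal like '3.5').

Step 1: insert 32 -> lo=[32] (size 1, max 32) hi=[] (size 0) -> median=32
Step 2: insert 22 -> lo=[22] (size 1, max 22) hi=[32] (size 1, min 32) -> median=27
Step 3: insert 38 -> lo=[22, 32] (size 2, max 32) hi=[38] (size 1, min 38) -> median=32
Step 4: insert 44 -> lo=[22, 32] (size 2, max 32) hi=[38, 44] (size 2, min 38) -> median=35
Step 5: insert 42 -> lo=[22, 32, 38] (size 3, max 38) hi=[42, 44] (size 2, min 42) -> median=38
Step 6: insert 25 -> lo=[22, 25, 32] (size 3, max 32) hi=[38, 42, 44] (size 3, min 38) -> median=35
Step 7: insert 37 -> lo=[22, 25, 32, 37] (size 4, max 37) hi=[38, 42, 44] (size 3, min 38) -> median=37
Step 8: insert 22 -> lo=[22, 22, 25, 32] (size 4, max 32) hi=[37, 38, 42, 44] (size 4, min 37) -> median=34.5
Step 9: insert 14 -> lo=[14, 22, 22, 25, 32] (size 5, max 32) hi=[37, 38, 42, 44] (size 4, min 37) -> median=32
Step 10: insert 11 -> lo=[11, 14, 22, 22, 25] (size 5, max 25) hi=[32, 37, 38, 42, 44] (size 5, min 32) -> median=28.5
Step 11: insert 13 -> lo=[11, 13, 14, 22, 22, 25] (size 6, max 25) hi=[32, 37, 38, 42, 44] (size 5, min 32) -> median=25
Step 12: insert 29 -> lo=[11, 13, 14, 22, 22, 25] (size 6, max 25) hi=[29, 32, 37, 38, 42, 44] (size 6, min 29) -> median=27

Answer: 27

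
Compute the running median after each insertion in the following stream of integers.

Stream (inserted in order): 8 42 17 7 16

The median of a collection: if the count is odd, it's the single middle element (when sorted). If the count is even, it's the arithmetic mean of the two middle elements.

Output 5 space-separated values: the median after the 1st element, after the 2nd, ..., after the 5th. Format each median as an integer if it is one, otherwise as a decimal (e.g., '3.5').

Answer: 8 25 17 12.5 16

Derivation:
Step 1: insert 8 -> lo=[8] (size 1, max 8) hi=[] (size 0) -> median=8
Step 2: insert 42 -> lo=[8] (size 1, max 8) hi=[42] (size 1, min 42) -> median=25
Step 3: insert 17 -> lo=[8, 17] (size 2, max 17) hi=[42] (size 1, min 42) -> median=17
Step 4: insert 7 -> lo=[7, 8] (size 2, max 8) hi=[17, 42] (size 2, min 17) -> median=12.5
Step 5: insert 16 -> lo=[7, 8, 16] (size 3, max 16) hi=[17, 42] (size 2, min 17) -> median=16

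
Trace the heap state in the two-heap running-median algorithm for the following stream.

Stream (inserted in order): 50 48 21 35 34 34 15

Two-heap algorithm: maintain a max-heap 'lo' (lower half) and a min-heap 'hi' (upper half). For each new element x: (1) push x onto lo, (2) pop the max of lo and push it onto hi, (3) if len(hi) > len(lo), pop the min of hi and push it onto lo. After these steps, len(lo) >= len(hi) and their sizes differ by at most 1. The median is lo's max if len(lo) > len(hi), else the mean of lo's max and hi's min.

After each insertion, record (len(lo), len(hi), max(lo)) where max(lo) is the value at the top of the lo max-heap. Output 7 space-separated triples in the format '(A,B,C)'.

Step 1: insert 50 -> lo=[50] hi=[] -> (len(lo)=1, len(hi)=0, max(lo)=50)
Step 2: insert 48 -> lo=[48] hi=[50] -> (len(lo)=1, len(hi)=1, max(lo)=48)
Step 3: insert 21 -> lo=[21, 48] hi=[50] -> (len(lo)=2, len(hi)=1, max(lo)=48)
Step 4: insert 35 -> lo=[21, 35] hi=[48, 50] -> (len(lo)=2, len(hi)=2, max(lo)=35)
Step 5: insert 34 -> lo=[21, 34, 35] hi=[48, 50] -> (len(lo)=3, len(hi)=2, max(lo)=35)
Step 6: insert 34 -> lo=[21, 34, 34] hi=[35, 48, 50] -> (len(lo)=3, len(hi)=3, max(lo)=34)
Step 7: insert 15 -> lo=[15, 21, 34, 34] hi=[35, 48, 50] -> (len(lo)=4, len(hi)=3, max(lo)=34)

Answer: (1,0,50) (1,1,48) (2,1,48) (2,2,35) (3,2,35) (3,3,34) (4,3,34)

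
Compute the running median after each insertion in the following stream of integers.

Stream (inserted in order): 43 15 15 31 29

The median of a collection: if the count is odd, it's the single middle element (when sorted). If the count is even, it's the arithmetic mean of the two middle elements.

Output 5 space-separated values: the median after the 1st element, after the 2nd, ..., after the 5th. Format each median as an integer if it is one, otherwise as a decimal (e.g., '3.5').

Step 1: insert 43 -> lo=[43] (size 1, max 43) hi=[] (size 0) -> median=43
Step 2: insert 15 -> lo=[15] (size 1, max 15) hi=[43] (size 1, min 43) -> median=29
Step 3: insert 15 -> lo=[15, 15] (size 2, max 15) hi=[43] (size 1, min 43) -> median=15
Step 4: insert 31 -> lo=[15, 15] (size 2, max 15) hi=[31, 43] (size 2, min 31) -> median=23
Step 5: insert 29 -> lo=[15, 15, 29] (size 3, max 29) hi=[31, 43] (size 2, min 31) -> median=29

Answer: 43 29 15 23 29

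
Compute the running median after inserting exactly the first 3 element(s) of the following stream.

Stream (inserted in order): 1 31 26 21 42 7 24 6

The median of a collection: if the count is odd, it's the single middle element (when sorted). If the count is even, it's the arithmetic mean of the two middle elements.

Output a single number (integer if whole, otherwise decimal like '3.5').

Step 1: insert 1 -> lo=[1] (size 1, max 1) hi=[] (size 0) -> median=1
Step 2: insert 31 -> lo=[1] (size 1, max 1) hi=[31] (size 1, min 31) -> median=16
Step 3: insert 26 -> lo=[1, 26] (size 2, max 26) hi=[31] (size 1, min 31) -> median=26

Answer: 26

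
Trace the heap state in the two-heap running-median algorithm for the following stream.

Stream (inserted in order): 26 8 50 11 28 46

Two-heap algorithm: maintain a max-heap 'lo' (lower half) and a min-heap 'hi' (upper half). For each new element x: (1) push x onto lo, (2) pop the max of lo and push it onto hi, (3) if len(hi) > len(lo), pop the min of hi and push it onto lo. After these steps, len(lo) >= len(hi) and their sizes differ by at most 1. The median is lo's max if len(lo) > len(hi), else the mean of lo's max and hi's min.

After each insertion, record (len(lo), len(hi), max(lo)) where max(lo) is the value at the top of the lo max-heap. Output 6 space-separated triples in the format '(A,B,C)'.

Answer: (1,0,26) (1,1,8) (2,1,26) (2,2,11) (3,2,26) (3,3,26)

Derivation:
Step 1: insert 26 -> lo=[26] hi=[] -> (len(lo)=1, len(hi)=0, max(lo)=26)
Step 2: insert 8 -> lo=[8] hi=[26] -> (len(lo)=1, len(hi)=1, max(lo)=8)
Step 3: insert 50 -> lo=[8, 26] hi=[50] -> (len(lo)=2, len(hi)=1, max(lo)=26)
Step 4: insert 11 -> lo=[8, 11] hi=[26, 50] -> (len(lo)=2, len(hi)=2, max(lo)=11)
Step 5: insert 28 -> lo=[8, 11, 26] hi=[28, 50] -> (len(lo)=3, len(hi)=2, max(lo)=26)
Step 6: insert 46 -> lo=[8, 11, 26] hi=[28, 46, 50] -> (len(lo)=3, len(hi)=3, max(lo)=26)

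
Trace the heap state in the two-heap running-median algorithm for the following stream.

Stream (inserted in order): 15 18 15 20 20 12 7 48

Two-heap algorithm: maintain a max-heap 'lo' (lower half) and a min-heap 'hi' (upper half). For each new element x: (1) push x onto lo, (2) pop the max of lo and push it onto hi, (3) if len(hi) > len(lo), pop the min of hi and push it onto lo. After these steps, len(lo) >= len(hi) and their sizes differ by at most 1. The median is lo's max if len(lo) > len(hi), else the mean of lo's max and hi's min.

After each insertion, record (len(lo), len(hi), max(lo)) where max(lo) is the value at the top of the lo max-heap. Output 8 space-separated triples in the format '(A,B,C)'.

Answer: (1,0,15) (1,1,15) (2,1,15) (2,2,15) (3,2,18) (3,3,15) (4,3,15) (4,4,15)

Derivation:
Step 1: insert 15 -> lo=[15] hi=[] -> (len(lo)=1, len(hi)=0, max(lo)=15)
Step 2: insert 18 -> lo=[15] hi=[18] -> (len(lo)=1, len(hi)=1, max(lo)=15)
Step 3: insert 15 -> lo=[15, 15] hi=[18] -> (len(lo)=2, len(hi)=1, max(lo)=15)
Step 4: insert 20 -> lo=[15, 15] hi=[18, 20] -> (len(lo)=2, len(hi)=2, max(lo)=15)
Step 5: insert 20 -> lo=[15, 15, 18] hi=[20, 20] -> (len(lo)=3, len(hi)=2, max(lo)=18)
Step 6: insert 12 -> lo=[12, 15, 15] hi=[18, 20, 20] -> (len(lo)=3, len(hi)=3, max(lo)=15)
Step 7: insert 7 -> lo=[7, 12, 15, 15] hi=[18, 20, 20] -> (len(lo)=4, len(hi)=3, max(lo)=15)
Step 8: insert 48 -> lo=[7, 12, 15, 15] hi=[18, 20, 20, 48] -> (len(lo)=4, len(hi)=4, max(lo)=15)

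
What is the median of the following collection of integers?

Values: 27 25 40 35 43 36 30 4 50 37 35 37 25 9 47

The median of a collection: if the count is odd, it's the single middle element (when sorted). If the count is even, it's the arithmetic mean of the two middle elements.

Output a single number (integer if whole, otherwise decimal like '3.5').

Step 1: insert 27 -> lo=[27] (size 1, max 27) hi=[] (size 0) -> median=27
Step 2: insert 25 -> lo=[25] (size 1, max 25) hi=[27] (size 1, min 27) -> median=26
Step 3: insert 40 -> lo=[25, 27] (size 2, max 27) hi=[40] (size 1, min 40) -> median=27
Step 4: insert 35 -> lo=[25, 27] (size 2, max 27) hi=[35, 40] (size 2, min 35) -> median=31
Step 5: insert 43 -> lo=[25, 27, 35] (size 3, max 35) hi=[40, 43] (size 2, min 40) -> median=35
Step 6: insert 36 -> lo=[25, 27, 35] (size 3, max 35) hi=[36, 40, 43] (size 3, min 36) -> median=35.5
Step 7: insert 30 -> lo=[25, 27, 30, 35] (size 4, max 35) hi=[36, 40, 43] (size 3, min 36) -> median=35
Step 8: insert 4 -> lo=[4, 25, 27, 30] (size 4, max 30) hi=[35, 36, 40, 43] (size 4, min 35) -> median=32.5
Step 9: insert 50 -> lo=[4, 25, 27, 30, 35] (size 5, max 35) hi=[36, 40, 43, 50] (size 4, min 36) -> median=35
Step 10: insert 37 -> lo=[4, 25, 27, 30, 35] (size 5, max 35) hi=[36, 37, 40, 43, 50] (size 5, min 36) -> median=35.5
Step 11: insert 35 -> lo=[4, 25, 27, 30, 35, 35] (size 6, max 35) hi=[36, 37, 40, 43, 50] (size 5, min 36) -> median=35
Step 12: insert 37 -> lo=[4, 25, 27, 30, 35, 35] (size 6, max 35) hi=[36, 37, 37, 40, 43, 50] (size 6, min 36) -> median=35.5
Step 13: insert 25 -> lo=[4, 25, 25, 27, 30, 35, 35] (size 7, max 35) hi=[36, 37, 37, 40, 43, 50] (size 6, min 36) -> median=35
Step 14: insert 9 -> lo=[4, 9, 25, 25, 27, 30, 35] (size 7, max 35) hi=[35, 36, 37, 37, 40, 43, 50] (size 7, min 35) -> median=35
Step 15: insert 47 -> lo=[4, 9, 25, 25, 27, 30, 35, 35] (size 8, max 35) hi=[36, 37, 37, 40, 43, 47, 50] (size 7, min 36) -> median=35

Answer: 35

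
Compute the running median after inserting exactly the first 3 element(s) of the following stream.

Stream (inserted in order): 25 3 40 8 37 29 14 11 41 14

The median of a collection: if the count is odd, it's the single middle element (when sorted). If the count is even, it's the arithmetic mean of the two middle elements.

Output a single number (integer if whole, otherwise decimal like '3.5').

Step 1: insert 25 -> lo=[25] (size 1, max 25) hi=[] (size 0) -> median=25
Step 2: insert 3 -> lo=[3] (size 1, max 3) hi=[25] (size 1, min 25) -> median=14
Step 3: insert 40 -> lo=[3, 25] (size 2, max 25) hi=[40] (size 1, min 40) -> median=25

Answer: 25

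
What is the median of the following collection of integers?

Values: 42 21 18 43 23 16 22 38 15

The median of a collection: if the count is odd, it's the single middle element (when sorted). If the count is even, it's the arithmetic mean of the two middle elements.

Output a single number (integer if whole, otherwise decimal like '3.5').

Answer: 22

Derivation:
Step 1: insert 42 -> lo=[42] (size 1, max 42) hi=[] (size 0) -> median=42
Step 2: insert 21 -> lo=[21] (size 1, max 21) hi=[42] (size 1, min 42) -> median=31.5
Step 3: insert 18 -> lo=[18, 21] (size 2, max 21) hi=[42] (size 1, min 42) -> median=21
Step 4: insert 43 -> lo=[18, 21] (size 2, max 21) hi=[42, 43] (size 2, min 42) -> median=31.5
Step 5: insert 23 -> lo=[18, 21, 23] (size 3, max 23) hi=[42, 43] (size 2, min 42) -> median=23
Step 6: insert 16 -> lo=[16, 18, 21] (size 3, max 21) hi=[23, 42, 43] (size 3, min 23) -> median=22
Step 7: insert 22 -> lo=[16, 18, 21, 22] (size 4, max 22) hi=[23, 42, 43] (size 3, min 23) -> median=22
Step 8: insert 38 -> lo=[16, 18, 21, 22] (size 4, max 22) hi=[23, 38, 42, 43] (size 4, min 23) -> median=22.5
Step 9: insert 15 -> lo=[15, 16, 18, 21, 22] (size 5, max 22) hi=[23, 38, 42, 43] (size 4, min 23) -> median=22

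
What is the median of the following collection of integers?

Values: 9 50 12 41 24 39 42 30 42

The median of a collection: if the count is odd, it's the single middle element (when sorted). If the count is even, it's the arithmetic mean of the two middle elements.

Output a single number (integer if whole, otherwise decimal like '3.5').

Answer: 39

Derivation:
Step 1: insert 9 -> lo=[9] (size 1, max 9) hi=[] (size 0) -> median=9
Step 2: insert 50 -> lo=[9] (size 1, max 9) hi=[50] (size 1, min 50) -> median=29.5
Step 3: insert 12 -> lo=[9, 12] (size 2, max 12) hi=[50] (size 1, min 50) -> median=12
Step 4: insert 41 -> lo=[9, 12] (size 2, max 12) hi=[41, 50] (size 2, min 41) -> median=26.5
Step 5: insert 24 -> lo=[9, 12, 24] (size 3, max 24) hi=[41, 50] (size 2, min 41) -> median=24
Step 6: insert 39 -> lo=[9, 12, 24] (size 3, max 24) hi=[39, 41, 50] (size 3, min 39) -> median=31.5
Step 7: insert 42 -> lo=[9, 12, 24, 39] (size 4, max 39) hi=[41, 42, 50] (size 3, min 41) -> median=39
Step 8: insert 30 -> lo=[9, 12, 24, 30] (size 4, max 30) hi=[39, 41, 42, 50] (size 4, min 39) -> median=34.5
Step 9: insert 42 -> lo=[9, 12, 24, 30, 39] (size 5, max 39) hi=[41, 42, 42, 50] (size 4, min 41) -> median=39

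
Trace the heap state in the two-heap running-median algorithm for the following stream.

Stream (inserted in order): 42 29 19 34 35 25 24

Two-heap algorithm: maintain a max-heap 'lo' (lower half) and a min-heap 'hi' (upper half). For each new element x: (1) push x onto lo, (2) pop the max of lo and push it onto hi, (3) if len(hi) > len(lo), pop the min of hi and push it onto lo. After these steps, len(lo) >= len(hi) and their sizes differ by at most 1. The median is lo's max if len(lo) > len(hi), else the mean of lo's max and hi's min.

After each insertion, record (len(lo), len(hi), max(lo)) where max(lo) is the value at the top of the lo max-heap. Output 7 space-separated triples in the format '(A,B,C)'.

Answer: (1,0,42) (1,1,29) (2,1,29) (2,2,29) (3,2,34) (3,3,29) (4,3,29)

Derivation:
Step 1: insert 42 -> lo=[42] hi=[] -> (len(lo)=1, len(hi)=0, max(lo)=42)
Step 2: insert 29 -> lo=[29] hi=[42] -> (len(lo)=1, len(hi)=1, max(lo)=29)
Step 3: insert 19 -> lo=[19, 29] hi=[42] -> (len(lo)=2, len(hi)=1, max(lo)=29)
Step 4: insert 34 -> lo=[19, 29] hi=[34, 42] -> (len(lo)=2, len(hi)=2, max(lo)=29)
Step 5: insert 35 -> lo=[19, 29, 34] hi=[35, 42] -> (len(lo)=3, len(hi)=2, max(lo)=34)
Step 6: insert 25 -> lo=[19, 25, 29] hi=[34, 35, 42] -> (len(lo)=3, len(hi)=3, max(lo)=29)
Step 7: insert 24 -> lo=[19, 24, 25, 29] hi=[34, 35, 42] -> (len(lo)=4, len(hi)=3, max(lo)=29)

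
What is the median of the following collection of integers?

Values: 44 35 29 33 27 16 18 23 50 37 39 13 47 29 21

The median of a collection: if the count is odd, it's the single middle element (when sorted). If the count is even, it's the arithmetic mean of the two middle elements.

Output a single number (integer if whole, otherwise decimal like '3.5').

Step 1: insert 44 -> lo=[44] (size 1, max 44) hi=[] (size 0) -> median=44
Step 2: insert 35 -> lo=[35] (size 1, max 35) hi=[44] (size 1, min 44) -> median=39.5
Step 3: insert 29 -> lo=[29, 35] (size 2, max 35) hi=[44] (size 1, min 44) -> median=35
Step 4: insert 33 -> lo=[29, 33] (size 2, max 33) hi=[35, 44] (size 2, min 35) -> median=34
Step 5: insert 27 -> lo=[27, 29, 33] (size 3, max 33) hi=[35, 44] (size 2, min 35) -> median=33
Step 6: insert 16 -> lo=[16, 27, 29] (size 3, max 29) hi=[33, 35, 44] (size 3, min 33) -> median=31
Step 7: insert 18 -> lo=[16, 18, 27, 29] (size 4, max 29) hi=[33, 35, 44] (size 3, min 33) -> median=29
Step 8: insert 23 -> lo=[16, 18, 23, 27] (size 4, max 27) hi=[29, 33, 35, 44] (size 4, min 29) -> median=28
Step 9: insert 50 -> lo=[16, 18, 23, 27, 29] (size 5, max 29) hi=[33, 35, 44, 50] (size 4, min 33) -> median=29
Step 10: insert 37 -> lo=[16, 18, 23, 27, 29] (size 5, max 29) hi=[33, 35, 37, 44, 50] (size 5, min 33) -> median=31
Step 11: insert 39 -> lo=[16, 18, 23, 27, 29, 33] (size 6, max 33) hi=[35, 37, 39, 44, 50] (size 5, min 35) -> median=33
Step 12: insert 13 -> lo=[13, 16, 18, 23, 27, 29] (size 6, max 29) hi=[33, 35, 37, 39, 44, 50] (size 6, min 33) -> median=31
Step 13: insert 47 -> lo=[13, 16, 18, 23, 27, 29, 33] (size 7, max 33) hi=[35, 37, 39, 44, 47, 50] (size 6, min 35) -> median=33
Step 14: insert 29 -> lo=[13, 16, 18, 23, 27, 29, 29] (size 7, max 29) hi=[33, 35, 37, 39, 44, 47, 50] (size 7, min 33) -> median=31
Step 15: insert 21 -> lo=[13, 16, 18, 21, 23, 27, 29, 29] (size 8, max 29) hi=[33, 35, 37, 39, 44, 47, 50] (size 7, min 33) -> median=29

Answer: 29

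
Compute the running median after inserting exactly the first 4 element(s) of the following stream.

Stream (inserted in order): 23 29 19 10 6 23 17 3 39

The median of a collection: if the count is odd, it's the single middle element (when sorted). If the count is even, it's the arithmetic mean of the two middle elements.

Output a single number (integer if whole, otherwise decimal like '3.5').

Step 1: insert 23 -> lo=[23] (size 1, max 23) hi=[] (size 0) -> median=23
Step 2: insert 29 -> lo=[23] (size 1, max 23) hi=[29] (size 1, min 29) -> median=26
Step 3: insert 19 -> lo=[19, 23] (size 2, max 23) hi=[29] (size 1, min 29) -> median=23
Step 4: insert 10 -> lo=[10, 19] (size 2, max 19) hi=[23, 29] (size 2, min 23) -> median=21

Answer: 21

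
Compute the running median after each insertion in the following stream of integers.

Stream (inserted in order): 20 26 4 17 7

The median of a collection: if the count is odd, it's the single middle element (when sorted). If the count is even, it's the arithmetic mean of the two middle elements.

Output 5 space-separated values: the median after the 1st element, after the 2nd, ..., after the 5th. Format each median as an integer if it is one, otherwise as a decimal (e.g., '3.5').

Answer: 20 23 20 18.5 17

Derivation:
Step 1: insert 20 -> lo=[20] (size 1, max 20) hi=[] (size 0) -> median=20
Step 2: insert 26 -> lo=[20] (size 1, max 20) hi=[26] (size 1, min 26) -> median=23
Step 3: insert 4 -> lo=[4, 20] (size 2, max 20) hi=[26] (size 1, min 26) -> median=20
Step 4: insert 17 -> lo=[4, 17] (size 2, max 17) hi=[20, 26] (size 2, min 20) -> median=18.5
Step 5: insert 7 -> lo=[4, 7, 17] (size 3, max 17) hi=[20, 26] (size 2, min 20) -> median=17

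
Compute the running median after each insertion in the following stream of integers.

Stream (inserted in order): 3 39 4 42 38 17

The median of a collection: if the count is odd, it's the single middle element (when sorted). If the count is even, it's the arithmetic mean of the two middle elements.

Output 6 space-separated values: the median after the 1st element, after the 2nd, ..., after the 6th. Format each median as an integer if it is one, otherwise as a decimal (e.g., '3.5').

Step 1: insert 3 -> lo=[3] (size 1, max 3) hi=[] (size 0) -> median=3
Step 2: insert 39 -> lo=[3] (size 1, max 3) hi=[39] (size 1, min 39) -> median=21
Step 3: insert 4 -> lo=[3, 4] (size 2, max 4) hi=[39] (size 1, min 39) -> median=4
Step 4: insert 42 -> lo=[3, 4] (size 2, max 4) hi=[39, 42] (size 2, min 39) -> median=21.5
Step 5: insert 38 -> lo=[3, 4, 38] (size 3, max 38) hi=[39, 42] (size 2, min 39) -> median=38
Step 6: insert 17 -> lo=[3, 4, 17] (size 3, max 17) hi=[38, 39, 42] (size 3, min 38) -> median=27.5

Answer: 3 21 4 21.5 38 27.5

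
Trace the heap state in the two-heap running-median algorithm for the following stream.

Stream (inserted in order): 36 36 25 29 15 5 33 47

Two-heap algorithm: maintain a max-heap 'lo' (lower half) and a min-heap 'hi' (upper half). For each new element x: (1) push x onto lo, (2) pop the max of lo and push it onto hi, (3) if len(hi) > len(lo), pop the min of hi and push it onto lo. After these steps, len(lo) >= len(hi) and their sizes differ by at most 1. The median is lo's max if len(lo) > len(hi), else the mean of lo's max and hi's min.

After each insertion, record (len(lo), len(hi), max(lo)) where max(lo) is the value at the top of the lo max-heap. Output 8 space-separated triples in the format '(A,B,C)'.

Step 1: insert 36 -> lo=[36] hi=[] -> (len(lo)=1, len(hi)=0, max(lo)=36)
Step 2: insert 36 -> lo=[36] hi=[36] -> (len(lo)=1, len(hi)=1, max(lo)=36)
Step 3: insert 25 -> lo=[25, 36] hi=[36] -> (len(lo)=2, len(hi)=1, max(lo)=36)
Step 4: insert 29 -> lo=[25, 29] hi=[36, 36] -> (len(lo)=2, len(hi)=2, max(lo)=29)
Step 5: insert 15 -> lo=[15, 25, 29] hi=[36, 36] -> (len(lo)=3, len(hi)=2, max(lo)=29)
Step 6: insert 5 -> lo=[5, 15, 25] hi=[29, 36, 36] -> (len(lo)=3, len(hi)=3, max(lo)=25)
Step 7: insert 33 -> lo=[5, 15, 25, 29] hi=[33, 36, 36] -> (len(lo)=4, len(hi)=3, max(lo)=29)
Step 8: insert 47 -> lo=[5, 15, 25, 29] hi=[33, 36, 36, 47] -> (len(lo)=4, len(hi)=4, max(lo)=29)

Answer: (1,0,36) (1,1,36) (2,1,36) (2,2,29) (3,2,29) (3,3,25) (4,3,29) (4,4,29)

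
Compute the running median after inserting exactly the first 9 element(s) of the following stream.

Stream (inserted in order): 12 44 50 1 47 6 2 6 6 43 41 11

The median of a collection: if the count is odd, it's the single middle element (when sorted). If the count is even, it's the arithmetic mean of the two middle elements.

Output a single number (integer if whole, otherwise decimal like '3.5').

Step 1: insert 12 -> lo=[12] (size 1, max 12) hi=[] (size 0) -> median=12
Step 2: insert 44 -> lo=[12] (size 1, max 12) hi=[44] (size 1, min 44) -> median=28
Step 3: insert 50 -> lo=[12, 44] (size 2, max 44) hi=[50] (size 1, min 50) -> median=44
Step 4: insert 1 -> lo=[1, 12] (size 2, max 12) hi=[44, 50] (size 2, min 44) -> median=28
Step 5: insert 47 -> lo=[1, 12, 44] (size 3, max 44) hi=[47, 50] (size 2, min 47) -> median=44
Step 6: insert 6 -> lo=[1, 6, 12] (size 3, max 12) hi=[44, 47, 50] (size 3, min 44) -> median=28
Step 7: insert 2 -> lo=[1, 2, 6, 12] (size 4, max 12) hi=[44, 47, 50] (size 3, min 44) -> median=12
Step 8: insert 6 -> lo=[1, 2, 6, 6] (size 4, max 6) hi=[12, 44, 47, 50] (size 4, min 12) -> median=9
Step 9: insert 6 -> lo=[1, 2, 6, 6, 6] (size 5, max 6) hi=[12, 44, 47, 50] (size 4, min 12) -> median=6

Answer: 6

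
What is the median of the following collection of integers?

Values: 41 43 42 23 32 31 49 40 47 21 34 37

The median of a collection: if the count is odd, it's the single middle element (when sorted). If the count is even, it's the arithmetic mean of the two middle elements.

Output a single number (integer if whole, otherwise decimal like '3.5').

Step 1: insert 41 -> lo=[41] (size 1, max 41) hi=[] (size 0) -> median=41
Step 2: insert 43 -> lo=[41] (size 1, max 41) hi=[43] (size 1, min 43) -> median=42
Step 3: insert 42 -> lo=[41, 42] (size 2, max 42) hi=[43] (size 1, min 43) -> median=42
Step 4: insert 23 -> lo=[23, 41] (size 2, max 41) hi=[42, 43] (size 2, min 42) -> median=41.5
Step 5: insert 32 -> lo=[23, 32, 41] (size 3, max 41) hi=[42, 43] (size 2, min 42) -> median=41
Step 6: insert 31 -> lo=[23, 31, 32] (size 3, max 32) hi=[41, 42, 43] (size 3, min 41) -> median=36.5
Step 7: insert 49 -> lo=[23, 31, 32, 41] (size 4, max 41) hi=[42, 43, 49] (size 3, min 42) -> median=41
Step 8: insert 40 -> lo=[23, 31, 32, 40] (size 4, max 40) hi=[41, 42, 43, 49] (size 4, min 41) -> median=40.5
Step 9: insert 47 -> lo=[23, 31, 32, 40, 41] (size 5, max 41) hi=[42, 43, 47, 49] (size 4, min 42) -> median=41
Step 10: insert 21 -> lo=[21, 23, 31, 32, 40] (size 5, max 40) hi=[41, 42, 43, 47, 49] (size 5, min 41) -> median=40.5
Step 11: insert 34 -> lo=[21, 23, 31, 32, 34, 40] (size 6, max 40) hi=[41, 42, 43, 47, 49] (size 5, min 41) -> median=40
Step 12: insert 37 -> lo=[21, 23, 31, 32, 34, 37] (size 6, max 37) hi=[40, 41, 42, 43, 47, 49] (size 6, min 40) -> median=38.5

Answer: 38.5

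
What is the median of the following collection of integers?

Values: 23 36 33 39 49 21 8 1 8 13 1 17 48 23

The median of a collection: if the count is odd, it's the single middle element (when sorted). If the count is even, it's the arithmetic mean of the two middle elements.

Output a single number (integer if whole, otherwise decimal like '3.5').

Step 1: insert 23 -> lo=[23] (size 1, max 23) hi=[] (size 0) -> median=23
Step 2: insert 36 -> lo=[23] (size 1, max 23) hi=[36] (size 1, min 36) -> median=29.5
Step 3: insert 33 -> lo=[23, 33] (size 2, max 33) hi=[36] (size 1, min 36) -> median=33
Step 4: insert 39 -> lo=[23, 33] (size 2, max 33) hi=[36, 39] (size 2, min 36) -> median=34.5
Step 5: insert 49 -> lo=[23, 33, 36] (size 3, max 36) hi=[39, 49] (size 2, min 39) -> median=36
Step 6: insert 21 -> lo=[21, 23, 33] (size 3, max 33) hi=[36, 39, 49] (size 3, min 36) -> median=34.5
Step 7: insert 8 -> lo=[8, 21, 23, 33] (size 4, max 33) hi=[36, 39, 49] (size 3, min 36) -> median=33
Step 8: insert 1 -> lo=[1, 8, 21, 23] (size 4, max 23) hi=[33, 36, 39, 49] (size 4, min 33) -> median=28
Step 9: insert 8 -> lo=[1, 8, 8, 21, 23] (size 5, max 23) hi=[33, 36, 39, 49] (size 4, min 33) -> median=23
Step 10: insert 13 -> lo=[1, 8, 8, 13, 21] (size 5, max 21) hi=[23, 33, 36, 39, 49] (size 5, min 23) -> median=22
Step 11: insert 1 -> lo=[1, 1, 8, 8, 13, 21] (size 6, max 21) hi=[23, 33, 36, 39, 49] (size 5, min 23) -> median=21
Step 12: insert 17 -> lo=[1, 1, 8, 8, 13, 17] (size 6, max 17) hi=[21, 23, 33, 36, 39, 49] (size 6, min 21) -> median=19
Step 13: insert 48 -> lo=[1, 1, 8, 8, 13, 17, 21] (size 7, max 21) hi=[23, 33, 36, 39, 48, 49] (size 6, min 23) -> median=21
Step 14: insert 23 -> lo=[1, 1, 8, 8, 13, 17, 21] (size 7, max 21) hi=[23, 23, 33, 36, 39, 48, 49] (size 7, min 23) -> median=22

Answer: 22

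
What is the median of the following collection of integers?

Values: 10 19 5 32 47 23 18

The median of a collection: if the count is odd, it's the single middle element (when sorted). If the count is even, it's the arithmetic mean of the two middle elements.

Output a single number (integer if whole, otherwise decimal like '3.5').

Step 1: insert 10 -> lo=[10] (size 1, max 10) hi=[] (size 0) -> median=10
Step 2: insert 19 -> lo=[10] (size 1, max 10) hi=[19] (size 1, min 19) -> median=14.5
Step 3: insert 5 -> lo=[5, 10] (size 2, max 10) hi=[19] (size 1, min 19) -> median=10
Step 4: insert 32 -> lo=[5, 10] (size 2, max 10) hi=[19, 32] (size 2, min 19) -> median=14.5
Step 5: insert 47 -> lo=[5, 10, 19] (size 3, max 19) hi=[32, 47] (size 2, min 32) -> median=19
Step 6: insert 23 -> lo=[5, 10, 19] (size 3, max 19) hi=[23, 32, 47] (size 3, min 23) -> median=21
Step 7: insert 18 -> lo=[5, 10, 18, 19] (size 4, max 19) hi=[23, 32, 47] (size 3, min 23) -> median=19

Answer: 19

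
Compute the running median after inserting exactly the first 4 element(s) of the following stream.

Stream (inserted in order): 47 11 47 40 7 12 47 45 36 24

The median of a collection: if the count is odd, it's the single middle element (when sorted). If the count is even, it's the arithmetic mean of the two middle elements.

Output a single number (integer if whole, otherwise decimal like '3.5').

Answer: 43.5

Derivation:
Step 1: insert 47 -> lo=[47] (size 1, max 47) hi=[] (size 0) -> median=47
Step 2: insert 11 -> lo=[11] (size 1, max 11) hi=[47] (size 1, min 47) -> median=29
Step 3: insert 47 -> lo=[11, 47] (size 2, max 47) hi=[47] (size 1, min 47) -> median=47
Step 4: insert 40 -> lo=[11, 40] (size 2, max 40) hi=[47, 47] (size 2, min 47) -> median=43.5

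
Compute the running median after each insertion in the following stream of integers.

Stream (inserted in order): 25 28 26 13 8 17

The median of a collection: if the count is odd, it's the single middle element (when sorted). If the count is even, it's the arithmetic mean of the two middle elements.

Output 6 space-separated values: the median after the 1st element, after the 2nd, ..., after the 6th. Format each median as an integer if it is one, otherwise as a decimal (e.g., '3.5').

Answer: 25 26.5 26 25.5 25 21

Derivation:
Step 1: insert 25 -> lo=[25] (size 1, max 25) hi=[] (size 0) -> median=25
Step 2: insert 28 -> lo=[25] (size 1, max 25) hi=[28] (size 1, min 28) -> median=26.5
Step 3: insert 26 -> lo=[25, 26] (size 2, max 26) hi=[28] (size 1, min 28) -> median=26
Step 4: insert 13 -> lo=[13, 25] (size 2, max 25) hi=[26, 28] (size 2, min 26) -> median=25.5
Step 5: insert 8 -> lo=[8, 13, 25] (size 3, max 25) hi=[26, 28] (size 2, min 26) -> median=25
Step 6: insert 17 -> lo=[8, 13, 17] (size 3, max 17) hi=[25, 26, 28] (size 3, min 25) -> median=21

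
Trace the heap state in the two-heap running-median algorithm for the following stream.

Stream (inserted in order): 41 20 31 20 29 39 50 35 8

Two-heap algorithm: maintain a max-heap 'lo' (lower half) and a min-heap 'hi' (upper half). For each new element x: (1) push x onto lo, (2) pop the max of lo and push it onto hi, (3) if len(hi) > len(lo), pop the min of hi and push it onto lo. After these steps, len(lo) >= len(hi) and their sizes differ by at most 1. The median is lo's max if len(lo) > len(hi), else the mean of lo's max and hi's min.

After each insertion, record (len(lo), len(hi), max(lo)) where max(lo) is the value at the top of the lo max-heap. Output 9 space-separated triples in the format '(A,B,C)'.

Answer: (1,0,41) (1,1,20) (2,1,31) (2,2,20) (3,2,29) (3,3,29) (4,3,31) (4,4,31) (5,4,31)

Derivation:
Step 1: insert 41 -> lo=[41] hi=[] -> (len(lo)=1, len(hi)=0, max(lo)=41)
Step 2: insert 20 -> lo=[20] hi=[41] -> (len(lo)=1, len(hi)=1, max(lo)=20)
Step 3: insert 31 -> lo=[20, 31] hi=[41] -> (len(lo)=2, len(hi)=1, max(lo)=31)
Step 4: insert 20 -> lo=[20, 20] hi=[31, 41] -> (len(lo)=2, len(hi)=2, max(lo)=20)
Step 5: insert 29 -> lo=[20, 20, 29] hi=[31, 41] -> (len(lo)=3, len(hi)=2, max(lo)=29)
Step 6: insert 39 -> lo=[20, 20, 29] hi=[31, 39, 41] -> (len(lo)=3, len(hi)=3, max(lo)=29)
Step 7: insert 50 -> lo=[20, 20, 29, 31] hi=[39, 41, 50] -> (len(lo)=4, len(hi)=3, max(lo)=31)
Step 8: insert 35 -> lo=[20, 20, 29, 31] hi=[35, 39, 41, 50] -> (len(lo)=4, len(hi)=4, max(lo)=31)
Step 9: insert 8 -> lo=[8, 20, 20, 29, 31] hi=[35, 39, 41, 50] -> (len(lo)=5, len(hi)=4, max(lo)=31)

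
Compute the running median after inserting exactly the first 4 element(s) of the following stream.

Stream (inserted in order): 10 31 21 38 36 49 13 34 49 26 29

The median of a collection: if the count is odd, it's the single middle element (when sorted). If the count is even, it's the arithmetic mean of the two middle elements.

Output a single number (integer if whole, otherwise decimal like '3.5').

Step 1: insert 10 -> lo=[10] (size 1, max 10) hi=[] (size 0) -> median=10
Step 2: insert 31 -> lo=[10] (size 1, max 10) hi=[31] (size 1, min 31) -> median=20.5
Step 3: insert 21 -> lo=[10, 21] (size 2, max 21) hi=[31] (size 1, min 31) -> median=21
Step 4: insert 38 -> lo=[10, 21] (size 2, max 21) hi=[31, 38] (size 2, min 31) -> median=26

Answer: 26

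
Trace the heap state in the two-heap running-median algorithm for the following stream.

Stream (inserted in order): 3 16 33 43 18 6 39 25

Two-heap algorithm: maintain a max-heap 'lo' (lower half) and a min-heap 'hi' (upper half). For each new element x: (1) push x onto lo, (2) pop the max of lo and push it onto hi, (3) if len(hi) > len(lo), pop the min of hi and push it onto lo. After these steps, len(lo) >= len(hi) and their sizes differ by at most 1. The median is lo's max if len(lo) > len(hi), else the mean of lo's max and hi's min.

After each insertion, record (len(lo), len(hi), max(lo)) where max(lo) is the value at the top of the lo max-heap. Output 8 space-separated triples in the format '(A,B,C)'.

Step 1: insert 3 -> lo=[3] hi=[] -> (len(lo)=1, len(hi)=0, max(lo)=3)
Step 2: insert 16 -> lo=[3] hi=[16] -> (len(lo)=1, len(hi)=1, max(lo)=3)
Step 3: insert 33 -> lo=[3, 16] hi=[33] -> (len(lo)=2, len(hi)=1, max(lo)=16)
Step 4: insert 43 -> lo=[3, 16] hi=[33, 43] -> (len(lo)=2, len(hi)=2, max(lo)=16)
Step 5: insert 18 -> lo=[3, 16, 18] hi=[33, 43] -> (len(lo)=3, len(hi)=2, max(lo)=18)
Step 6: insert 6 -> lo=[3, 6, 16] hi=[18, 33, 43] -> (len(lo)=3, len(hi)=3, max(lo)=16)
Step 7: insert 39 -> lo=[3, 6, 16, 18] hi=[33, 39, 43] -> (len(lo)=4, len(hi)=3, max(lo)=18)
Step 8: insert 25 -> lo=[3, 6, 16, 18] hi=[25, 33, 39, 43] -> (len(lo)=4, len(hi)=4, max(lo)=18)

Answer: (1,0,3) (1,1,3) (2,1,16) (2,2,16) (3,2,18) (3,3,16) (4,3,18) (4,4,18)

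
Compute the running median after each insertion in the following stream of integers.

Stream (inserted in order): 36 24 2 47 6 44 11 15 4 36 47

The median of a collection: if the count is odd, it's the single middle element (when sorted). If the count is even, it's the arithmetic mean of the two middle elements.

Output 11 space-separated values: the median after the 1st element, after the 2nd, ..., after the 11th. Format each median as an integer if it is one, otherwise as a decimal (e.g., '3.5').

Step 1: insert 36 -> lo=[36] (size 1, max 36) hi=[] (size 0) -> median=36
Step 2: insert 24 -> lo=[24] (size 1, max 24) hi=[36] (size 1, min 36) -> median=30
Step 3: insert 2 -> lo=[2, 24] (size 2, max 24) hi=[36] (size 1, min 36) -> median=24
Step 4: insert 47 -> lo=[2, 24] (size 2, max 24) hi=[36, 47] (size 2, min 36) -> median=30
Step 5: insert 6 -> lo=[2, 6, 24] (size 3, max 24) hi=[36, 47] (size 2, min 36) -> median=24
Step 6: insert 44 -> lo=[2, 6, 24] (size 3, max 24) hi=[36, 44, 47] (size 3, min 36) -> median=30
Step 7: insert 11 -> lo=[2, 6, 11, 24] (size 4, max 24) hi=[36, 44, 47] (size 3, min 36) -> median=24
Step 8: insert 15 -> lo=[2, 6, 11, 15] (size 4, max 15) hi=[24, 36, 44, 47] (size 4, min 24) -> median=19.5
Step 9: insert 4 -> lo=[2, 4, 6, 11, 15] (size 5, max 15) hi=[24, 36, 44, 47] (size 4, min 24) -> median=15
Step 10: insert 36 -> lo=[2, 4, 6, 11, 15] (size 5, max 15) hi=[24, 36, 36, 44, 47] (size 5, min 24) -> median=19.5
Step 11: insert 47 -> lo=[2, 4, 6, 11, 15, 24] (size 6, max 24) hi=[36, 36, 44, 47, 47] (size 5, min 36) -> median=24

Answer: 36 30 24 30 24 30 24 19.5 15 19.5 24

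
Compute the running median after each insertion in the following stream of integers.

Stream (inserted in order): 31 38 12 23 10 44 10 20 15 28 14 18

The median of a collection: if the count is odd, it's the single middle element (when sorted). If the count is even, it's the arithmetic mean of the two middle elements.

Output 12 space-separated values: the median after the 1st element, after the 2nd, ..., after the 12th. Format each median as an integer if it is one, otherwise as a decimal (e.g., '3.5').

Step 1: insert 31 -> lo=[31] (size 1, max 31) hi=[] (size 0) -> median=31
Step 2: insert 38 -> lo=[31] (size 1, max 31) hi=[38] (size 1, min 38) -> median=34.5
Step 3: insert 12 -> lo=[12, 31] (size 2, max 31) hi=[38] (size 1, min 38) -> median=31
Step 4: insert 23 -> lo=[12, 23] (size 2, max 23) hi=[31, 38] (size 2, min 31) -> median=27
Step 5: insert 10 -> lo=[10, 12, 23] (size 3, max 23) hi=[31, 38] (size 2, min 31) -> median=23
Step 6: insert 44 -> lo=[10, 12, 23] (size 3, max 23) hi=[31, 38, 44] (size 3, min 31) -> median=27
Step 7: insert 10 -> lo=[10, 10, 12, 23] (size 4, max 23) hi=[31, 38, 44] (size 3, min 31) -> median=23
Step 8: insert 20 -> lo=[10, 10, 12, 20] (size 4, max 20) hi=[23, 31, 38, 44] (size 4, min 23) -> median=21.5
Step 9: insert 15 -> lo=[10, 10, 12, 15, 20] (size 5, max 20) hi=[23, 31, 38, 44] (size 4, min 23) -> median=20
Step 10: insert 28 -> lo=[10, 10, 12, 15, 20] (size 5, max 20) hi=[23, 28, 31, 38, 44] (size 5, min 23) -> median=21.5
Step 11: insert 14 -> lo=[10, 10, 12, 14, 15, 20] (size 6, max 20) hi=[23, 28, 31, 38, 44] (size 5, min 23) -> median=20
Step 12: insert 18 -> lo=[10, 10, 12, 14, 15, 18] (size 6, max 18) hi=[20, 23, 28, 31, 38, 44] (size 6, min 20) -> median=19

Answer: 31 34.5 31 27 23 27 23 21.5 20 21.5 20 19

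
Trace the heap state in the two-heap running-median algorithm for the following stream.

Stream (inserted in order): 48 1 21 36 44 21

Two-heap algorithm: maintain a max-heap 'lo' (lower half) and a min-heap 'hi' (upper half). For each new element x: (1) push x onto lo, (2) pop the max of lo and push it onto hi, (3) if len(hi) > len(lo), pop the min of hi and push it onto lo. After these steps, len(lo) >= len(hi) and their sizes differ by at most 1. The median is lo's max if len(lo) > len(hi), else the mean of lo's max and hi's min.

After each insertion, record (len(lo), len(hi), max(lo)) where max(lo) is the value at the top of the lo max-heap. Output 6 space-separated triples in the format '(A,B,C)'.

Answer: (1,0,48) (1,1,1) (2,1,21) (2,2,21) (3,2,36) (3,3,21)

Derivation:
Step 1: insert 48 -> lo=[48] hi=[] -> (len(lo)=1, len(hi)=0, max(lo)=48)
Step 2: insert 1 -> lo=[1] hi=[48] -> (len(lo)=1, len(hi)=1, max(lo)=1)
Step 3: insert 21 -> lo=[1, 21] hi=[48] -> (len(lo)=2, len(hi)=1, max(lo)=21)
Step 4: insert 36 -> lo=[1, 21] hi=[36, 48] -> (len(lo)=2, len(hi)=2, max(lo)=21)
Step 5: insert 44 -> lo=[1, 21, 36] hi=[44, 48] -> (len(lo)=3, len(hi)=2, max(lo)=36)
Step 6: insert 21 -> lo=[1, 21, 21] hi=[36, 44, 48] -> (len(lo)=3, len(hi)=3, max(lo)=21)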